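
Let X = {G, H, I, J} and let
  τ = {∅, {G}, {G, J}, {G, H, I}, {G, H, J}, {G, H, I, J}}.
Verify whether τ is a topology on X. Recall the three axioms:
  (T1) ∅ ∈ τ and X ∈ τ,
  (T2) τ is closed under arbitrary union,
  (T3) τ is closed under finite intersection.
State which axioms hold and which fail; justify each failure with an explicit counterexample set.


τ is NOT a topology on X.

Axiom (T1): ∅ ∈ τ? Yes; X ∈ τ? Yes.
Axiom (T2/T3): check pairwise unions and intersections of members of τ.
Counterexample for (T3): {G, H, I} ∩ {G, H, J} = {G, H} ∉ τ. Therefore τ is NOT a topology.


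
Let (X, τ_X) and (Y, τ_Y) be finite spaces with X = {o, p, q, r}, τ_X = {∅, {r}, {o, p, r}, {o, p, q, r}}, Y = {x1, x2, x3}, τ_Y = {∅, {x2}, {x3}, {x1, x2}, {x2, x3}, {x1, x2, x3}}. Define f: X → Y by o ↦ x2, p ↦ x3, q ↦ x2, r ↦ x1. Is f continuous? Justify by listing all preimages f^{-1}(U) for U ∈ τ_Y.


f is NOT continuous.

Compute f^{-1}(U) for each U ∈ τ_Y:
  U = ∅: f^{-1}(U) = ∅ ∈ τ_X ✓.
  U = {x2}: f^{-1}(U) = {o, q} ∉ τ_X ✗.
  U = {x3}: f^{-1}(U) = {p} ∉ τ_X ✗.
  U = {x1, x2}: f^{-1}(U) = {o, q, r} ∉ τ_X ✗.
  U = {x2, x3}: f^{-1}(U) = {o, p, q} ∉ τ_X ✗.
  U = {x1, x2, x3}: f^{-1}(U) = {o, p, q, r} ∈ τ_X ✓.
Found U = {x2} with f^{-1}(U) = {o, q} not in τ_X. Therefore f is NOT continuous.


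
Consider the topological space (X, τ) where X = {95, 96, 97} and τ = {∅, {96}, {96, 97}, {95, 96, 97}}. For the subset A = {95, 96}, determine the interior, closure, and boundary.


int(A) = {96}, cl(A) = {95, 96, 97}, ∂A = {95, 97}.

Closed sets in (X, τ) are complements of opens:
  closed(X, τ) = {∅, {95}, {95, 97}, {95, 96, 97}}.
int(A) = ⋃ {U ∈ τ : U ⊆ A}. Opens contained in A: ∅, {96}.
Taking the union of these: int(A) = {96}.
cl(A) = ⋂ {C closed : A ⊆ C}. Closed sets containing A: {95, 96, 97}.
Intersecting these: cl(A) = {95, 96, 97}.
∂A = cl(A) ∖ int(A) = {95, 96, 97} ∖ {96} = {95, 97}.


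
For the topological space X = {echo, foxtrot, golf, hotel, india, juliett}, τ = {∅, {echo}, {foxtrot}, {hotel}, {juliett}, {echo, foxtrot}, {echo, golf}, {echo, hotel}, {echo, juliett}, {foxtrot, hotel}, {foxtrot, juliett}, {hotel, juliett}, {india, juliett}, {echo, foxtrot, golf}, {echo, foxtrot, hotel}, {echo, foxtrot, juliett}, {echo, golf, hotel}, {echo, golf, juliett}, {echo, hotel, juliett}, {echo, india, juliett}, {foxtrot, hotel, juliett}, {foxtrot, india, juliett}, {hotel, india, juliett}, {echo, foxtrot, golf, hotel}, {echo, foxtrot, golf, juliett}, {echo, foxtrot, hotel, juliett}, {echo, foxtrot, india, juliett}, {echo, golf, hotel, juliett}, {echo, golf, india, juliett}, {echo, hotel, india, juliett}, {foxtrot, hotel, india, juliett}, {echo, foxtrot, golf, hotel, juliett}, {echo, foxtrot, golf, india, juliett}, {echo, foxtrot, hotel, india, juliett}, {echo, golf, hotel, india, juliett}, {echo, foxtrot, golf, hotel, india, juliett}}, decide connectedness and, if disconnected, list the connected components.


(X, τ) is disconnected; components = [{foxtrot}, {hotel}, {echo, golf}, {india, juliett}].

Find clopen sets (U ∈ τ with X ∖ U ∈ τ):
  U = ∅, X ∖ U = {echo, foxtrot, golf, hotel, india, juliett} — both open, so U is clopen.
  U = {foxtrot}, X ∖ U = {echo, golf, hotel, india, juliett} — both open, so U is clopen.
  U = {hotel}, X ∖ U = {echo, foxtrot, golf, india, juliett} — both open, so U is clopen.
  U = {echo, golf}, X ∖ U = {foxtrot, hotel, india, juliett} — both open, so U is clopen.
  U = {foxtrot, hotel}, X ∖ U = {echo, golf, india, juliett} — both open, so U is clopen.
  U = {india, juliett}, X ∖ U = {echo, foxtrot, golf, hotel} — both open, so U is clopen.
  U = {echo, foxtrot, golf}, X ∖ U = {hotel, india, juliett} — both open, so U is clopen.
  U = {echo, golf, hotel}, X ∖ U = {foxtrot, india, juliett} — both open, so U is clopen.
  U = {foxtrot, india, juliett}, X ∖ U = {echo, golf, hotel} — both open, so U is clopen.
  U = {hotel, india, juliett}, X ∖ U = {echo, foxtrot, golf} — both open, so U is clopen.
  U = {echo, foxtrot, golf, hotel}, X ∖ U = {india, juliett} — both open, so U is clopen.
  U = {echo, golf, india, juliett}, X ∖ U = {foxtrot, hotel} — both open, so U is clopen.
  U = {foxtrot, hotel, india, juliett}, X ∖ U = {echo, golf} — both open, so U is clopen.
  U = {echo, foxtrot, golf, india, juliett}, X ∖ U = {hotel} — both open, so U is clopen.
  U = {echo, golf, hotel, india, juliett}, X ∖ U = {foxtrot} — both open, so U is clopen.
  U = {echo, foxtrot, golf, hotel, india, juliett}, X ∖ U = ∅ — both open, so U is clopen.
Nontrivial clopen(s) exist: e.g. {echo, golf, hotel, india, juliett}. So (X, τ) is disconnected.
Compute connected components by grouping points that agree on all clopens:
  component: {foxtrot}
  component: {hotel}
  component: {echo, golf}
  component: {india, juliett}


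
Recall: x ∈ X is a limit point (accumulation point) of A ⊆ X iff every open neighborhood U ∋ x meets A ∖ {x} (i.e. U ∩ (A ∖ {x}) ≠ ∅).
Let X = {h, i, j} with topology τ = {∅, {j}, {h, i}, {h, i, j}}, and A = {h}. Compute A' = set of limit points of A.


A' = {i}

For each x ∈ X, list the open sets U ∈ τ with x ∈ U, then check whether U ∩ (A ∖ {x}) ≠ ∅ for every such U.
  x = h: open {h, i} ∋ x has {h, i} ∩ (A ∖ {h}) = ∅, so x is NOT a limit point.
  x = i: opens ∋ x are {h, i}, {h, i, j}; each meets A ∖ {i}, so x IS a limit point.
  x = j: open {j} ∋ x has {j} ∩ (A ∖ {j}) = ∅, so x is NOT a limit point.
Collecting: A' = {i}.


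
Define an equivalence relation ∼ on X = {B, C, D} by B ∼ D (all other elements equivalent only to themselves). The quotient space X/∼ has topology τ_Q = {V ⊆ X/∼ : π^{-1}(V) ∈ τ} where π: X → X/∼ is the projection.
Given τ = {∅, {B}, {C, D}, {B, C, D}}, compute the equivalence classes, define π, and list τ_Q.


X/∼ = {[B=D], [C]}; |τ_Q| = 2.

Equivalence classes: [B=D], [C].
Quotient map π: X → X/∼ sends B ↦ [B=D], C ↦ [C], D ↦ [B=D].
For each subset V ⊆ X/∼, compute π^{-1}(V) ⊆ X and check whether π^{-1}(V) ∈ τ. V is open in τ_Q iff π^{-1}(V) ∈ τ.
  V = {}: π^{-1}(V) = ∅ ∈ τ ✓.
  V = {[B=D]}: π^{-1}(V) = {B, D} ∉ τ ✗.
  V = {[C]}: π^{-1}(V) = {C} ∉ τ ✗.
  V = {[B=D], [C]}: π^{-1}(V) = {B, C, D} ∈ τ ✓.
Open sets in the quotient: τ_Q = {{}, {[B=D], [C]}} (2 elements).


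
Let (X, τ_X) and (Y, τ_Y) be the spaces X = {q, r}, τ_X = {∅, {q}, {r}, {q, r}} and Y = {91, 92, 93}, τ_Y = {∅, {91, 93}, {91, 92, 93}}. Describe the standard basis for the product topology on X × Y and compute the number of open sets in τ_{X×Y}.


Basis B = {∅ × ∅, {q} × {91, 93}, {r} × {91, 93}, {q} × {91, 92, 93}, {r} × {91, 92, 93}, {q, r} × {91, 93}, {q, r} × {91, 92, 93}}; |τ_{X×Y}| = 9.

Enumerate products U × V with U ∈ τ_X, V ∈ τ_Y (deduplicated):
  ∅ × ∅ = {} (∅)
  {q} × {91, 93} = {(q,91), (q,93)}
  {r} × {91, 93} = {(r,91), (r,93)}
  {q} × {91, 92, 93} = {(q,91), (q,92), (q,93)}
  {r} × {91, 92, 93} = {(r,91), (r,92), (r,93)}
  {q, r} × {91, 93} = {(q,91), (q,93), (r,91), (r,93)}
  {q, r} × {91, 92, 93} = {(q,91), (q,92), (q,93), (r,91), (r,92), (r,93)}
These 7 distinct sets form the basis B.
Close under arbitrary unions to get τ_{X×Y}; counting gives |τ_{X×Y}| = 9.


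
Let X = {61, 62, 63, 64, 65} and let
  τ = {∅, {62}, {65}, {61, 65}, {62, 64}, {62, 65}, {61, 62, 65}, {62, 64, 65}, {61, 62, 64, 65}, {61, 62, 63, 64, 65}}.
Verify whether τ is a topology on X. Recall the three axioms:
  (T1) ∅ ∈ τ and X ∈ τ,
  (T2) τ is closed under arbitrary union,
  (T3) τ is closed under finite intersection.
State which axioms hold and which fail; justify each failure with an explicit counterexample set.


τ IS a topology on X.

Axiom (T1): ∅ ∈ τ? Yes; X ∈ τ? Yes.
Axiom (T2/T3): check pairwise unions and intersections of members of τ.
All pairwise intersections and unions checked — each lies in τ. Therefore τ satisfies (T1), (T2), (T3): it IS a topology on X.


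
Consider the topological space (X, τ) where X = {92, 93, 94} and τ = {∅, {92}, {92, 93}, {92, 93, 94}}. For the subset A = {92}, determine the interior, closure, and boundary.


int(A) = {92}, cl(A) = {92, 93, 94}, ∂A = {93, 94}.

Closed sets in (X, τ) are complements of opens:
  closed(X, τ) = {∅, {94}, {93, 94}, {92, 93, 94}}.
int(A) = ⋃ {U ∈ τ : U ⊆ A}. Opens contained in A: ∅, {92}.
Taking the union of these: int(A) = {92}.
cl(A) = ⋂ {C closed : A ⊆ C}. Closed sets containing A: {92, 93, 94}.
Intersecting these: cl(A) = {92, 93, 94}.
∂A = cl(A) ∖ int(A) = {92, 93, 94} ∖ {92} = {93, 94}.


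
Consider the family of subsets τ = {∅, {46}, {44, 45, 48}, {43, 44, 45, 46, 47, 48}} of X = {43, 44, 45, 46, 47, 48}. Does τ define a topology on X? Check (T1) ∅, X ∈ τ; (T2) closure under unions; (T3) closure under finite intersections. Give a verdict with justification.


τ is NOT a topology on X.

Axiom (T1): ∅ ∈ τ? Yes; X ∈ τ? Yes.
Axiom (T2/T3): check pairwise unions and intersections of members of τ.
Counterexample for (T2): {46} ∪ {44, 45, 48} = {44, 45, 46, 48} ∉ τ. Therefore τ is NOT a topology.


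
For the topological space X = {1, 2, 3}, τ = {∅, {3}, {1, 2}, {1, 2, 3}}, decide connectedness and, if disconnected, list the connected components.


(X, τ) is disconnected; components = [{3}, {1, 2}].

Find clopen sets (U ∈ τ with X ∖ U ∈ τ):
  U = ∅, X ∖ U = {1, 2, 3} — both open, so U is clopen.
  U = {3}, X ∖ U = {1, 2} — both open, so U is clopen.
  U = {1, 2}, X ∖ U = {3} — both open, so U is clopen.
  U = {1, 2, 3}, X ∖ U = ∅ — both open, so U is clopen.
Nontrivial clopen(s) exist: e.g. {1, 2}. So (X, τ) is disconnected.
Compute connected components by grouping points that agree on all clopens:
  component: {3}
  component: {1, 2}


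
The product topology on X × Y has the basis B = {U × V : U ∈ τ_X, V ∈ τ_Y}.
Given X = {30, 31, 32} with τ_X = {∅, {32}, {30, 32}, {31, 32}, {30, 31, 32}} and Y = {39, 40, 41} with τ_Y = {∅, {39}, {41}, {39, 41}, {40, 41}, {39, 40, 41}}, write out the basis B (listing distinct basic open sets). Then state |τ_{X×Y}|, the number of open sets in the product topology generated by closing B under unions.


Basis B = {∅ × ∅, {32} × {39}, {32} × {41}, {30, 32} × {39}, {30, 32} × {41}, {31, 32} × {39}, {31, 32} × {41}, {32} × {39, 41}, {32} × {40, 41}, {30, 31, 32} × {39}, {30, 31, 32} × {41}, {32} × {39, 40, 41}, {30, 32} × {39, 41}, {30, 32} × {40, 41}, {31, 32} × {39, 41}, {31, 32} × {40, 41}, {30, 32} × {39, 40, 41}, {30, 31, 32} × {39, 41}, {30, 31, 32} × {40, 41}, {31, 32} × {39, 40, 41}, {30, 31, 32} × {39, 40, 41}}; |τ_{X×Y}| = 70.

Enumerate products U × V with U ∈ τ_X, V ∈ τ_Y (deduplicated):
  ∅ × ∅ = {} (∅)
  {32} × {39} = {(32,39)}
  {32} × {41} = {(32,41)}
  {30, 32} × {39} = {(30,39), (32,39)}
  {30, 32} × {41} = {(30,41), (32,41)}
  {31, 32} × {39} = {(31,39), (32,39)}
  {31, 32} × {41} = {(31,41), (32,41)}
  {32} × {39, 41} = {(32,39), (32,41)}
  {32} × {40, 41} = {(32,40), (32,41)}
  {30, 31, 32} × {39} = {(30,39), (31,39), (32,39)}
  {30, 31, 32} × {41} = {(30,41), (31,41), (32,41)}
  {32} × {39, 40, 41} = {(32,39), (32,40), (32,41)}
  {30, 32} × {39, 41} = {(30,39), (30,41), (32,39), (32,41)}
  {30, 32} × {40, 41} = {(30,40), (30,41), (32,40), (32,41)}
  {31, 32} × {39, 41} = {(31,39), (31,41), (32,39), (32,41)}
  {31, 32} × {40, 41} = {(31,40), (31,41), (32,40), (32,41)}
  {30, 32} × {39, 40, 41} = {(30,39), (30,40), (30,41), (32,39), (32,40), (32,41)}
  {30, 31, 32} × {39, 41} = {(30,39), (30,41), (31,39), (31,41), (32,39), (32,41)}
  {30, 31, 32} × {40, 41} = {(30,40), (30,41), (31,40), (31,41), (32,40), (32,41)}
  {31, 32} × {39, 40, 41} = {(31,39), (31,40), (31,41), (32,39), (32,40), (32,41)}
  {30, 31, 32} × {39, 40, 41} = {(30,39), (30,40), (30,41), (31,39), (31,40), (31,41), (32,39), (32,40), (32,41)}
These 21 distinct sets form the basis B.
Close under arbitrary unions to get τ_{X×Y}; counting gives |τ_{X×Y}| = 70.


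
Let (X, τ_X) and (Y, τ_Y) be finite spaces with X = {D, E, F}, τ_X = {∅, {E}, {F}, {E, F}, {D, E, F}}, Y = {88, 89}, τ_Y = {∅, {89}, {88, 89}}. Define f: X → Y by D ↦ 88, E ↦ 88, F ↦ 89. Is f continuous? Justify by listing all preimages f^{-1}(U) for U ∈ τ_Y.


f IS continuous.

Compute f^{-1}(U) for each U ∈ τ_Y:
  U = ∅: f^{-1}(U) = ∅ ∈ τ_X ✓.
  U = {89}: f^{-1}(U) = {F} ∈ τ_X ✓.
  U = {88, 89}: f^{-1}(U) = {D, E, F} ∈ τ_X ✓.
Every preimage lies in τ_X, so f IS continuous.


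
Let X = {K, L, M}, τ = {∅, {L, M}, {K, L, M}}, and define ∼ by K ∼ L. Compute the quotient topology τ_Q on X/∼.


X/∼ = {[K=L], [M]}; |τ_Q| = 2.

Equivalence classes: [K=L], [M].
Quotient map π: X → X/∼ sends K ↦ [K=L], L ↦ [K=L], M ↦ [M].
For each subset V ⊆ X/∼, compute π^{-1}(V) ⊆ X and check whether π^{-1}(V) ∈ τ. V is open in τ_Q iff π^{-1}(V) ∈ τ.
  V = {}: π^{-1}(V) = ∅ ∈ τ ✓.
  V = {[K=L]}: π^{-1}(V) = {K, L} ∉ τ ✗.
  V = {[M]}: π^{-1}(V) = {M} ∉ τ ✗.
  V = {[K=L], [M]}: π^{-1}(V) = {K, L, M} ∈ τ ✓.
Open sets in the quotient: τ_Q = {{}, {[K=L], [M]}} (2 elements).


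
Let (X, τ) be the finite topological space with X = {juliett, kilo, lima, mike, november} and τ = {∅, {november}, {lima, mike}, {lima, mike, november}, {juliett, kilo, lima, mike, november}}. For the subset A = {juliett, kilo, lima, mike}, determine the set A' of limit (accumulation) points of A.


A' = {juliett, kilo, lima, mike}

For each x ∈ X, list the open sets U ∈ τ with x ∈ U, then check whether U ∩ (A ∖ {x}) ≠ ∅ for every such U.
  x = juliett: opens ∋ x are {juliett, kilo, lima, mike, november}; each meets A ∖ {juliett}, so x IS a limit point.
  x = kilo: opens ∋ x are {juliett, kilo, lima, mike, november}; each meets A ∖ {kilo}, so x IS a limit point.
  x = lima: opens ∋ x are {lima, mike}, {lima, mike, november}, {juliett, kilo, lima, mike, november}; each meets A ∖ {lima}, so x IS a limit point.
  x = mike: opens ∋ x are {lima, mike}, {lima, mike, november}, {juliett, kilo, lima, mike, november}; each meets A ∖ {mike}, so x IS a limit point.
  x = november: open {november} ∋ x has {november} ∩ (A ∖ {november}) = ∅, so x is NOT a limit point.
Collecting: A' = {juliett, kilo, lima, mike}.


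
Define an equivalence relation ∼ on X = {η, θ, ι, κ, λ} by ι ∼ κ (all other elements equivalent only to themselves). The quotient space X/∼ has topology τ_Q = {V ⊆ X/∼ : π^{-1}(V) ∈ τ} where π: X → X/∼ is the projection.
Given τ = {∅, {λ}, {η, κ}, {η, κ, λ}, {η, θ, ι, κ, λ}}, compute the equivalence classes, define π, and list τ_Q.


X/∼ = {[η], [θ], [ι=κ], [λ]}; |τ_Q| = 3.

Equivalence classes: [η], [θ], [ι=κ], [λ].
Quotient map π: X → X/∼ sends η ↦ [η], θ ↦ [θ], ι ↦ [ι=κ], κ ↦ [ι=κ], λ ↦ [λ].
For each subset V ⊆ X/∼, compute π^{-1}(V) ⊆ X and check whether π^{-1}(V) ∈ τ. V is open in τ_Q iff π^{-1}(V) ∈ τ.
  V = {}: π^{-1}(V) = ∅ ∈ τ ✓.
  V = {[η]}: π^{-1}(V) = {η} ∉ τ ✗.
  V = {[θ]}: π^{-1}(V) = {θ} ∉ τ ✗.
  V = {[η], [θ]}: π^{-1}(V) = {η, θ} ∉ τ ✗.
  V = {[ι=κ]}: π^{-1}(V) = {ι, κ} ∉ τ ✗.
  V = {[η], [ι=κ]}: π^{-1}(V) = {η, ι, κ} ∉ τ ✗.
  V = {[θ], [ι=κ]}: π^{-1}(V) = {θ, ι, κ} ∉ τ ✗.
  V = {[η], [θ], [ι=κ]}: π^{-1}(V) = {η, θ, ι, κ} ∉ τ ✗.
  V = {[λ]}: π^{-1}(V) = {λ} ∈ τ ✓.
  V = {[η], [λ]}: π^{-1}(V) = {η, λ} ∉ τ ✗.
  V = {[θ], [λ]}: π^{-1}(V) = {θ, λ} ∉ τ ✗.
  V = {[η], [θ], [λ]}: π^{-1}(V) = {η, θ, λ} ∉ τ ✗.
  V = {[ι=κ], [λ]}: π^{-1}(V) = {ι, κ, λ} ∉ τ ✗.
  V = {[η], [ι=κ], [λ]}: π^{-1}(V) = {η, ι, κ, λ} ∉ τ ✗.
  V = {[θ], [ι=κ], [λ]}: π^{-1}(V) = {θ, ι, κ, λ} ∉ τ ✗.
  V = {[η], [θ], [ι=κ], [λ]}: π^{-1}(V) = {η, θ, ι, κ, λ} ∈ τ ✓.
Open sets in the quotient: τ_Q = {{}, {[λ]}, {[η], [θ], [ι=κ], [λ]}} (3 elements).


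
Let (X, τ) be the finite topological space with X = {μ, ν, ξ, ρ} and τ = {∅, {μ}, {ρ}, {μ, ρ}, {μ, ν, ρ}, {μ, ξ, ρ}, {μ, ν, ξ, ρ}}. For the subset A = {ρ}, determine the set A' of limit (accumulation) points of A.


A' = {ν, ξ}

For each x ∈ X, list the open sets U ∈ τ with x ∈ U, then check whether U ∩ (A ∖ {x}) ≠ ∅ for every such U.
  x = μ: open {μ} ∋ x has {μ} ∩ (A ∖ {μ}) = ∅, so x is NOT a limit point.
  x = ν: opens ∋ x are {μ, ν, ρ}, {μ, ν, ξ, ρ}; each meets A ∖ {ν}, so x IS a limit point.
  x = ξ: opens ∋ x are {μ, ξ, ρ}, {μ, ν, ξ, ρ}; each meets A ∖ {ξ}, so x IS a limit point.
  x = ρ: open {ρ} ∋ x has {ρ} ∩ (A ∖ {ρ}) = ∅, so x is NOT a limit point.
Collecting: A' = {ν, ξ}.


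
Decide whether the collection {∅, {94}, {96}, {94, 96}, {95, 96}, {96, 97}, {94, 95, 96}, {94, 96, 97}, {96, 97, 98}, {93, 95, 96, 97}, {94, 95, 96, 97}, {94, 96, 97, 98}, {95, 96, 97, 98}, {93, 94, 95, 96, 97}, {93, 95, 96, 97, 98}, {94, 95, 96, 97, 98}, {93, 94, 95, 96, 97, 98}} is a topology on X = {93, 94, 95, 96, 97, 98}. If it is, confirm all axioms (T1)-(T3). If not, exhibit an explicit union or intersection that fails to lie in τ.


τ is NOT a topology on X.

Axiom (T1): ∅ ∈ τ? Yes; X ∈ τ? Yes.
Axiom (T2/T3): check pairwise unions and intersections of members of τ.
Counterexample for (T2): {95, 96} ∪ {96, 97} = {95, 96, 97} ∉ τ. Therefore τ is NOT a topology.


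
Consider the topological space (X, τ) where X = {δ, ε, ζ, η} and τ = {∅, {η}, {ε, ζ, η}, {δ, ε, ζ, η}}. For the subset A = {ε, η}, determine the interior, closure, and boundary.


int(A) = {η}, cl(A) = {δ, ε, ζ, η}, ∂A = {δ, ε, ζ}.

Closed sets in (X, τ) are complements of opens:
  closed(X, τ) = {∅, {δ}, {δ, ε, ζ}, {δ, ε, ζ, η}}.
int(A) = ⋃ {U ∈ τ : U ⊆ A}. Opens contained in A: ∅, {η}.
Taking the union of these: int(A) = {η}.
cl(A) = ⋂ {C closed : A ⊆ C}. Closed sets containing A: {δ, ε, ζ, η}.
Intersecting these: cl(A) = {δ, ε, ζ, η}.
∂A = cl(A) ∖ int(A) = {δ, ε, ζ, η} ∖ {η} = {δ, ε, ζ}.


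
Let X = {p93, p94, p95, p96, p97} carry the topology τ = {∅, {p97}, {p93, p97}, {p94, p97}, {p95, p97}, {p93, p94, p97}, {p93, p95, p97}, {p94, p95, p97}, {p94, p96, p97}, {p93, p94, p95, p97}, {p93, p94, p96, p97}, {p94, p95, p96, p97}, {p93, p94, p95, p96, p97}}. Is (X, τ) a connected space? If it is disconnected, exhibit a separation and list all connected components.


(X, τ) is connected.

Find clopen sets (U ∈ τ with X ∖ U ∈ τ):
  U = ∅, X ∖ U = {p93, p94, p95, p96, p97} — both open, so U is clopen.
  U = {p93, p94, p95, p96, p97}, X ∖ U = ∅ — both open, so U is clopen.
Only trivial clopens (∅ and X) exist, so (X, τ) is connected.
Compute connected components by grouping points that agree on all clopens:
  component: {p93, p94, p95, p96, p97}


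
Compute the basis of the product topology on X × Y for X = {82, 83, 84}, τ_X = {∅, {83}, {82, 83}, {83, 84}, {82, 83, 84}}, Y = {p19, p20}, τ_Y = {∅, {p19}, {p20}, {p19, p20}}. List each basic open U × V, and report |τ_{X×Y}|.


Basis B = {∅ × ∅, {83} × {p19}, {83} × {p20}, {82, 83} × {p19}, {82, 83} × {p20}, {83} × {p19, p20}, {83, 84} × {p19}, {83, 84} × {p20}, {82, 83, 84} × {p19}, {82, 83, 84} × {p20}, {82, 83} × {p19, p20}, {83, 84} × {p19, p20}, {82, 83, 84} × {p19, p20}}; |τ_{X×Y}| = 25.

Enumerate products U × V with U ∈ τ_X, V ∈ τ_Y (deduplicated):
  ∅ × ∅ = {} (∅)
  {83} × {p19} = {(83,p19)}
  {83} × {p20} = {(83,p20)}
  {82, 83} × {p19} = {(82,p19), (83,p19)}
  {82, 83} × {p20} = {(82,p20), (83,p20)}
  {83} × {p19, p20} = {(83,p19), (83,p20)}
  {83, 84} × {p19} = {(83,p19), (84,p19)}
  {83, 84} × {p20} = {(83,p20), (84,p20)}
  {82, 83, 84} × {p19} = {(82,p19), (83,p19), (84,p19)}
  {82, 83, 84} × {p20} = {(82,p20), (83,p20), (84,p20)}
  {82, 83} × {p19, p20} = {(82,p19), (82,p20), (83,p19), (83,p20)}
  {83, 84} × {p19, p20} = {(83,p19), (83,p20), (84,p19), (84,p20)}
  {82, 83, 84} × {p19, p20} = {(82,p19), (82,p20), (83,p19), (83,p20), (84,p19), (84,p20)}
These 13 distinct sets form the basis B.
Close under arbitrary unions to get τ_{X×Y}; counting gives |τ_{X×Y}| = 25.


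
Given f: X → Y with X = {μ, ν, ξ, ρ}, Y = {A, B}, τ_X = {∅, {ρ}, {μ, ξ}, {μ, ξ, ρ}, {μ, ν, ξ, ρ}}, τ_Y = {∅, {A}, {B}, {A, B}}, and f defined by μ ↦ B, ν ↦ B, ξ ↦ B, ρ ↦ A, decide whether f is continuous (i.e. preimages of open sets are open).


f is NOT continuous.

Compute f^{-1}(U) for each U ∈ τ_Y:
  U = ∅: f^{-1}(U) = ∅ ∈ τ_X ✓.
  U = {A}: f^{-1}(U) = {ρ} ∈ τ_X ✓.
  U = {B}: f^{-1}(U) = {μ, ν, ξ} ∉ τ_X ✗.
  U = {A, B}: f^{-1}(U) = {μ, ν, ξ, ρ} ∈ τ_X ✓.
Found U = {B} with f^{-1}(U) = {μ, ν, ξ} not in τ_X. Therefore f is NOT continuous.


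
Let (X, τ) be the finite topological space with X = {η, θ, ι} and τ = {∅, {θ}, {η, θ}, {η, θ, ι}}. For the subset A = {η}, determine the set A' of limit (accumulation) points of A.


A' = {ι}

For each x ∈ X, list the open sets U ∈ τ with x ∈ U, then check whether U ∩ (A ∖ {x}) ≠ ∅ for every such U.
  x = η: open {η, θ} ∋ x has {η, θ} ∩ (A ∖ {η}) = ∅, so x is NOT a limit point.
  x = θ: open {θ} ∋ x has {θ} ∩ (A ∖ {θ}) = ∅, so x is NOT a limit point.
  x = ι: opens ∋ x are {η, θ, ι}; each meets A ∖ {ι}, so x IS a limit point.
Collecting: A' = {ι}.


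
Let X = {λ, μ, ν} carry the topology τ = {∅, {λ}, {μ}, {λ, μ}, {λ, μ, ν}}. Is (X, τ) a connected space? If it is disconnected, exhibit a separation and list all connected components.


(X, τ) is connected.

Find clopen sets (U ∈ τ with X ∖ U ∈ τ):
  U = ∅, X ∖ U = {λ, μ, ν} — both open, so U is clopen.
  U = {λ, μ, ν}, X ∖ U = ∅ — both open, so U is clopen.
Only trivial clopens (∅ and X) exist, so (X, τ) is connected.
Compute connected components by grouping points that agree on all clopens:
  component: {λ, μ, ν}


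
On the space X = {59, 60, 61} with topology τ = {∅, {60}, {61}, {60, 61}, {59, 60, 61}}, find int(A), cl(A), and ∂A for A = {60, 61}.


int(A) = {60, 61}, cl(A) = {59, 60, 61}, ∂A = {59}.

Closed sets in (X, τ) are complements of opens:
  closed(X, τ) = {∅, {59}, {59, 60}, {59, 61}, {59, 60, 61}}.
int(A) = ⋃ {U ∈ τ : U ⊆ A}. Opens contained in A: ∅, {60}, {61}, {60, 61}.
Taking the union of these: int(A) = {60, 61}.
cl(A) = ⋂ {C closed : A ⊆ C}. Closed sets containing A: {59, 60, 61}.
Intersecting these: cl(A) = {59, 60, 61}.
∂A = cl(A) ∖ int(A) = {59, 60, 61} ∖ {60, 61} = {59}.


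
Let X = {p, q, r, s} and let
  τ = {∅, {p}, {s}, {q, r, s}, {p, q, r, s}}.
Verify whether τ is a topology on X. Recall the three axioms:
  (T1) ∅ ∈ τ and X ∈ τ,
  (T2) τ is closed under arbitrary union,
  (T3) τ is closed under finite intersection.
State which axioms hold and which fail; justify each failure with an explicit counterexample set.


τ is NOT a topology on X.

Axiom (T1): ∅ ∈ τ? Yes; X ∈ τ? Yes.
Axiom (T2/T3): check pairwise unions and intersections of members of τ.
Counterexample for (T2): {p} ∪ {s} = {p, s} ∉ τ. Therefore τ is NOT a topology.


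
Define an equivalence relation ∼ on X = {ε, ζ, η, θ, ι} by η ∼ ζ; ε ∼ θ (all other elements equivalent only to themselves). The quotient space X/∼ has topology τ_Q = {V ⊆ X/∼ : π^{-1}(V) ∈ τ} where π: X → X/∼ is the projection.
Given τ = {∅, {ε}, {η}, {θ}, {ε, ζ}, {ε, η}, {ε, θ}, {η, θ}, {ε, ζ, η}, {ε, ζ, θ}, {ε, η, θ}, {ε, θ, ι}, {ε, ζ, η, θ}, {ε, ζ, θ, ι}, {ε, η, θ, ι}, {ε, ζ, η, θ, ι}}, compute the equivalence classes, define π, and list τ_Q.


X/∼ = {[ε=θ], [ζ=η], [ι]}; |τ_Q| = 5.

Equivalence classes: [ε=θ], [ζ=η], [ι].
Quotient map π: X → X/∼ sends ε ↦ [ε=θ], ζ ↦ [ζ=η], η ↦ [ζ=η], θ ↦ [ε=θ], ι ↦ [ι].
For each subset V ⊆ X/∼, compute π^{-1}(V) ⊆ X and check whether π^{-1}(V) ∈ τ. V is open in τ_Q iff π^{-1}(V) ∈ τ.
  V = {}: π^{-1}(V) = ∅ ∈ τ ✓.
  V = {[ε=θ]}: π^{-1}(V) = {ε, θ} ∈ τ ✓.
  V = {[ζ=η]}: π^{-1}(V) = {ζ, η} ∉ τ ✗.
  V = {[ε=θ], [ζ=η]}: π^{-1}(V) = {ε, ζ, η, θ} ∈ τ ✓.
  V = {[ι]}: π^{-1}(V) = {ι} ∉ τ ✗.
  V = {[ε=θ], [ι]}: π^{-1}(V) = {ε, θ, ι} ∈ τ ✓.
  V = {[ζ=η], [ι]}: π^{-1}(V) = {ζ, η, ι} ∉ τ ✗.
  V = {[ε=θ], [ζ=η], [ι]}: π^{-1}(V) = {ε, ζ, η, θ, ι} ∈ τ ✓.
Open sets in the quotient: τ_Q = {{}, {[ε=θ]}, {[ε=θ], [ζ=η]}, {[ε=θ], [ι]}, {[ε=θ], [ζ=η], [ι]}} (5 elements).


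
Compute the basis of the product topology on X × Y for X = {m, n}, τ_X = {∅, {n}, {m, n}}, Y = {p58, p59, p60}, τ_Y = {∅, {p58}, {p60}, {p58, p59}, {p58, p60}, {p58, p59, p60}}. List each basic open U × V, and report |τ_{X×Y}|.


Basis B = {∅ × ∅, {n} × {p58}, {n} × {p60}, {m, n} × {p58}, {m, n} × {p60}, {n} × {p58, p59}, {n} × {p58, p60}, {n} × {p58, p59, p60}, {m, n} × {p58, p59}, {m, n} × {p58, p60}, {m, n} × {p58, p59, p60}}; |τ_{X×Y}| = 18.

Enumerate products U × V with U ∈ τ_X, V ∈ τ_Y (deduplicated):
  ∅ × ∅ = {} (∅)
  {n} × {p58} = {(n,p58)}
  {n} × {p60} = {(n,p60)}
  {m, n} × {p58} = {(m,p58), (n,p58)}
  {m, n} × {p60} = {(m,p60), (n,p60)}
  {n} × {p58, p59} = {(n,p58), (n,p59)}
  {n} × {p58, p60} = {(n,p58), (n,p60)}
  {n} × {p58, p59, p60} = {(n,p58), (n,p59), (n,p60)}
  {m, n} × {p58, p59} = {(m,p58), (m,p59), (n,p58), (n,p59)}
  {m, n} × {p58, p60} = {(m,p58), (m,p60), (n,p58), (n,p60)}
  {m, n} × {p58, p59, p60} = {(m,p58), (m,p59), (m,p60), (n,p58), (n,p59), (n,p60)}
These 11 distinct sets form the basis B.
Close under arbitrary unions to get τ_{X×Y}; counting gives |τ_{X×Y}| = 18.


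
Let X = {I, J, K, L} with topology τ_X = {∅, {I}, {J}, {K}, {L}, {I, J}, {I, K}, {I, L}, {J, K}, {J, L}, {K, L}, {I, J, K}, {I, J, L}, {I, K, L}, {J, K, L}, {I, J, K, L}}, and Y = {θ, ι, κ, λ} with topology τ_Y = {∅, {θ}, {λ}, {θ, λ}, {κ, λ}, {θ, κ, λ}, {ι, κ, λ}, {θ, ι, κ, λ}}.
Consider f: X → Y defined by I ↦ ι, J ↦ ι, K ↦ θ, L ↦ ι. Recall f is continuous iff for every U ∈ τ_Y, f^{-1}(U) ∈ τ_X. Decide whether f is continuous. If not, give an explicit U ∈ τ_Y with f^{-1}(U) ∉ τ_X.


f IS continuous.

Compute f^{-1}(U) for each U ∈ τ_Y:
  U = ∅: f^{-1}(U) = ∅ ∈ τ_X ✓.
  U = {θ}: f^{-1}(U) = {K} ∈ τ_X ✓.
  U = {λ}: f^{-1}(U) = ∅ ∈ τ_X ✓.
  U = {θ, λ}: f^{-1}(U) = {K} ∈ τ_X ✓.
  U = {κ, λ}: f^{-1}(U) = ∅ ∈ τ_X ✓.
  U = {θ, κ, λ}: f^{-1}(U) = {K} ∈ τ_X ✓.
  U = {ι, κ, λ}: f^{-1}(U) = {I, J, L} ∈ τ_X ✓.
  U = {θ, ι, κ, λ}: f^{-1}(U) = {I, J, K, L} ∈ τ_X ✓.
Every preimage lies in τ_X, so f IS continuous.


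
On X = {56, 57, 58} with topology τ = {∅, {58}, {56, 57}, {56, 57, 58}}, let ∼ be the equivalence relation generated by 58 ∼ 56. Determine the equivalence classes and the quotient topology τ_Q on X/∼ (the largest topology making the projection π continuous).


X/∼ = {[56=58], [57]}; |τ_Q| = 2.

Equivalence classes: [56=58], [57].
Quotient map π: X → X/∼ sends 56 ↦ [56=58], 57 ↦ [57], 58 ↦ [56=58].
For each subset V ⊆ X/∼, compute π^{-1}(V) ⊆ X and check whether π^{-1}(V) ∈ τ. V is open in τ_Q iff π^{-1}(V) ∈ τ.
  V = {}: π^{-1}(V) = ∅ ∈ τ ✓.
  V = {[56=58]}: π^{-1}(V) = {56, 58} ∉ τ ✗.
  V = {[57]}: π^{-1}(V) = {57} ∉ τ ✗.
  V = {[56=58], [57]}: π^{-1}(V) = {56, 57, 58} ∈ τ ✓.
Open sets in the quotient: τ_Q = {{}, {[56=58], [57]}} (2 elements).


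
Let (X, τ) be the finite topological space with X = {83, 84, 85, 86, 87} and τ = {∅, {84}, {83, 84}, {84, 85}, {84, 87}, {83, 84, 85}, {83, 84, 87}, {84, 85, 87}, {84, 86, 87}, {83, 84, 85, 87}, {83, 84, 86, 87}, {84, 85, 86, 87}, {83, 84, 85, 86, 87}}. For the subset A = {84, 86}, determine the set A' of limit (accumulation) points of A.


A' = {83, 85, 86, 87}

For each x ∈ X, list the open sets U ∈ τ with x ∈ U, then check whether U ∩ (A ∖ {x}) ≠ ∅ for every such U.
  x = 83: opens ∋ x are {83, 84}, {83, 84, 85}, {83, 84, 87}, {83, 84, 85, 87}, {83, 84, 86, 87}, {83, 84, 85, 86, 87}; each meets A ∖ {83}, so x IS a limit point.
  x = 84: open {84} ∋ x has {84} ∩ (A ∖ {84}) = ∅, so x is NOT a limit point.
  x = 85: opens ∋ x are {84, 85}, {83, 84, 85}, {84, 85, 87}, {83, 84, 85, 87}, {84, 85, 86, 87}, {83, 84, 85, 86, 87}; each meets A ∖ {85}, so x IS a limit point.
  x = 86: opens ∋ x are {84, 86, 87}, {83, 84, 86, 87}, {84, 85, 86, 87}, {83, 84, 85, 86, 87}; each meets A ∖ {86}, so x IS a limit point.
  x = 87: opens ∋ x are {84, 87}, {83, 84, 87}, {84, 85, 87}, {84, 86, 87}, {83, 84, 85, 87}, {83, 84, 86, 87}, {84, 85, 86, 87}, {83, 84, 85, 86, 87}; each meets A ∖ {87}, so x IS a limit point.
Collecting: A' = {83, 85, 86, 87}.


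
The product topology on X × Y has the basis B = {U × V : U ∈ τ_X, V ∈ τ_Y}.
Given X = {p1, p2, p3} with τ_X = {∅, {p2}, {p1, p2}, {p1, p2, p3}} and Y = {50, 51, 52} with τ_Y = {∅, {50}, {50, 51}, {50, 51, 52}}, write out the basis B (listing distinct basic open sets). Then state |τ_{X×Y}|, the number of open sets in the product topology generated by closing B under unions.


Basis B = {∅ × ∅, {p2} × {50}, {p1, p2} × {50}, {p2} × {50, 51}, {p1, p2, p3} × {50}, {p2} × {50, 51, 52}, {p1, p2} × {50, 51}, {p1, p2} × {50, 51, 52}, {p1, p2, p3} × {50, 51}, {p1, p2, p3} × {50, 51, 52}}; |τ_{X×Y}| = 20.

Enumerate products U × V with U ∈ τ_X, V ∈ τ_Y (deduplicated):
  ∅ × ∅ = {} (∅)
  {p2} × {50} = {(p2,50)}
  {p1, p2} × {50} = {(p1,50), (p2,50)}
  {p2} × {50, 51} = {(p2,50), (p2,51)}
  {p1, p2, p3} × {50} = {(p1,50), (p2,50), (p3,50)}
  {p2} × {50, 51, 52} = {(p2,50), (p2,51), (p2,52)}
  {p1, p2} × {50, 51} = {(p1,50), (p1,51), (p2,50), (p2,51)}
  {p1, p2} × {50, 51, 52} = {(p1,50), (p1,51), (p1,52), (p2,50), (p2,51), (p2,52)}
  {p1, p2, p3} × {50, 51} = {(p1,50), (p1,51), (p2,50), (p2,51), (p3,50), (p3,51)}
  {p1, p2, p3} × {50, 51, 52} = {(p1,50), (p1,51), (p1,52), (p2,50), (p2,51), (p2,52), (p3,50), (p3,51), (p3,52)}
These 10 distinct sets form the basis B.
Close under arbitrary unions to get τ_{X×Y}; counting gives |τ_{X×Y}| = 20.


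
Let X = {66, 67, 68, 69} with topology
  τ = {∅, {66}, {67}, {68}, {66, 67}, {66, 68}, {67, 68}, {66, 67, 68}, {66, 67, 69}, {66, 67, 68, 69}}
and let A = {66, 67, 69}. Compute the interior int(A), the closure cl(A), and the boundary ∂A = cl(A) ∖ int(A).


int(A) = {66, 67, 69}, cl(A) = {66, 67, 69}, ∂A = ∅.

Closed sets in (X, τ) are complements of opens:
  closed(X, τ) = {∅, {68}, {69}, {66, 69}, {67, 69}, {68, 69}, {66, 67, 69}, {66, 68, 69}, {67, 68, 69}, {66, 67, 68, 69}}.
int(A) = ⋃ {U ∈ τ : U ⊆ A}. Opens contained in A: ∅, {66}, {67}, {66, 67}, {66, 67, 69}.
Taking the union of these: int(A) = {66, 67, 69}.
cl(A) = ⋂ {C closed : A ⊆ C}. Closed sets containing A: {66, 67, 69}, {66, 67, 68, 69}.
Intersecting these: cl(A) = {66, 67, 69}.
∂A = cl(A) ∖ int(A) = {66, 67, 69} ∖ {66, 67, 69} = ∅.


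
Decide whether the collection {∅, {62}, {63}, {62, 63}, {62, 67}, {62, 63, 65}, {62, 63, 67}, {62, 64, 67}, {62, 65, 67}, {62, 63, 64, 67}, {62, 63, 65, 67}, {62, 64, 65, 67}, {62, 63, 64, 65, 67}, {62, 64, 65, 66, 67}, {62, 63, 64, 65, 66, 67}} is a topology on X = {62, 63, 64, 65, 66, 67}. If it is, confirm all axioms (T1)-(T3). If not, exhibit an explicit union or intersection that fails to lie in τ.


τ is NOT a topology on X.

Axiom (T1): ∅ ∈ τ? Yes; X ∈ τ? Yes.
Axiom (T2/T3): check pairwise unions and intersections of members of τ.
Counterexample for (T3): {62, 63, 65} ∩ {62, 65, 67} = {62, 65} ∉ τ. Therefore τ is NOT a topology.


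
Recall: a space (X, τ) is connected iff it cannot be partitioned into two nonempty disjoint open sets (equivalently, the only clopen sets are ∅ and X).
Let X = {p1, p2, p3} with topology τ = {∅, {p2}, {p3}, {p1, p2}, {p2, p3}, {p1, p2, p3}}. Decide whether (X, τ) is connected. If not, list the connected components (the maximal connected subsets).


(X, τ) is disconnected; components = [{p3}, {p1, p2}].

Find clopen sets (U ∈ τ with X ∖ U ∈ τ):
  U = ∅, X ∖ U = {p1, p2, p3} — both open, so U is clopen.
  U = {p3}, X ∖ U = {p1, p2} — both open, so U is clopen.
  U = {p1, p2}, X ∖ U = {p3} — both open, so U is clopen.
  U = {p1, p2, p3}, X ∖ U = ∅ — both open, so U is clopen.
Nontrivial clopen(s) exist: e.g. {p3}. So (X, τ) is disconnected.
Compute connected components by grouping points that agree on all clopens:
  component: {p3}
  component: {p1, p2}


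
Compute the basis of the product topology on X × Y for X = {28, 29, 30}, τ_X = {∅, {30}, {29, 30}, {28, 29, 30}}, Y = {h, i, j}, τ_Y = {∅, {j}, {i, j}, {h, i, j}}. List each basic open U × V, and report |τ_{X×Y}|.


Basis B = {∅ × ∅, {30} × {j}, {29, 30} × {j}, {30} × {i, j}, {28, 29, 30} × {j}, {30} × {h, i, j}, {29, 30} × {i, j}, {28, 29, 30} × {i, j}, {29, 30} × {h, i, j}, {28, 29, 30} × {h, i, j}}; |τ_{X×Y}| = 20.

Enumerate products U × V with U ∈ τ_X, V ∈ τ_Y (deduplicated):
  ∅ × ∅ = {} (∅)
  {30} × {j} = {(30,j)}
  {29, 30} × {j} = {(29,j), (30,j)}
  {30} × {i, j} = {(30,i), (30,j)}
  {28, 29, 30} × {j} = {(28,j), (29,j), (30,j)}
  {30} × {h, i, j} = {(30,h), (30,i), (30,j)}
  {29, 30} × {i, j} = {(29,i), (29,j), (30,i), (30,j)}
  {28, 29, 30} × {i, j} = {(28,i), (28,j), (29,i), (29,j), (30,i), (30,j)}
  {29, 30} × {h, i, j} = {(29,h), (29,i), (29,j), (30,h), (30,i), (30,j)}
  {28, 29, 30} × {h, i, j} = {(28,h), (28,i), (28,j), (29,h), (29,i), (29,j), (30,h), (30,i), (30,j)}
These 10 distinct sets form the basis B.
Close under arbitrary unions to get τ_{X×Y}; counting gives |τ_{X×Y}| = 20.


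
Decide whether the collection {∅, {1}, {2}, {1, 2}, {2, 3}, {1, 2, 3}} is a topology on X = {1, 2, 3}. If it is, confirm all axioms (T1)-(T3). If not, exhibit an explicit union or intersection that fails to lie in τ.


τ IS a topology on X.

Axiom (T1): ∅ ∈ τ? Yes; X ∈ τ? Yes.
Axiom (T2/T3): check pairwise unions and intersections of members of τ.
All pairwise intersections and unions checked — each lies in τ. Therefore τ satisfies (T1), (T2), (T3): it IS a topology on X.


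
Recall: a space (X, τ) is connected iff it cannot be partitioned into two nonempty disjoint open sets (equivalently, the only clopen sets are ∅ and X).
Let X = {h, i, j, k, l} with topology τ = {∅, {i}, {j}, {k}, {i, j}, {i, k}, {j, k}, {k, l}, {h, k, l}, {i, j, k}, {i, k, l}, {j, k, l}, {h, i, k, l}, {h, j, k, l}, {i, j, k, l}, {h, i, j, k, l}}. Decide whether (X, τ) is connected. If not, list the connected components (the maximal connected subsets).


(X, τ) is disconnected; components = [{i}, {j}, {h, k, l}].

Find clopen sets (U ∈ τ with X ∖ U ∈ τ):
  U = ∅, X ∖ U = {h, i, j, k, l} — both open, so U is clopen.
  U = {i}, X ∖ U = {h, j, k, l} — both open, so U is clopen.
  U = {j}, X ∖ U = {h, i, k, l} — both open, so U is clopen.
  U = {i, j}, X ∖ U = {h, k, l} — both open, so U is clopen.
  U = {h, k, l}, X ∖ U = {i, j} — both open, so U is clopen.
  U = {h, i, k, l}, X ∖ U = {j} — both open, so U is clopen.
  U = {h, j, k, l}, X ∖ U = {i} — both open, so U is clopen.
  U = {h, i, j, k, l}, X ∖ U = ∅ — both open, so U is clopen.
Nontrivial clopen(s) exist: e.g. {i, j}. So (X, τ) is disconnected.
Compute connected components by grouping points that agree on all clopens:
  component: {i}
  component: {j}
  component: {h, k, l}


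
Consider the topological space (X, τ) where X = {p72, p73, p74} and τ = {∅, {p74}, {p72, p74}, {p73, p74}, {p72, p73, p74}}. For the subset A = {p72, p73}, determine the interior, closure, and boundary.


int(A) = ∅, cl(A) = {p72, p73}, ∂A = {p72, p73}.

Closed sets in (X, τ) are complements of opens:
  closed(X, τ) = {∅, {p72}, {p73}, {p72, p73}, {p72, p73, p74}}.
int(A) = ⋃ {U ∈ τ : U ⊆ A}. Opens contained in A: ∅.
Taking the union of these: int(A) = ∅.
cl(A) = ⋂ {C closed : A ⊆ C}. Closed sets containing A: {p72, p73}, {p72, p73, p74}.
Intersecting these: cl(A) = {p72, p73}.
∂A = cl(A) ∖ int(A) = {p72, p73} ∖ ∅ = {p72, p73}.


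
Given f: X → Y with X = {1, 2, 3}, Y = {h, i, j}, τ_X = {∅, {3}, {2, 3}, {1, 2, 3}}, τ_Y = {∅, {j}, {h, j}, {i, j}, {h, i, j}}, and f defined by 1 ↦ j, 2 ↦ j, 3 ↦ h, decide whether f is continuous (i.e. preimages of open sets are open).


f is NOT continuous.

Compute f^{-1}(U) for each U ∈ τ_Y:
  U = ∅: f^{-1}(U) = ∅ ∈ τ_X ✓.
  U = {j}: f^{-1}(U) = {1, 2} ∉ τ_X ✗.
  U = {h, j}: f^{-1}(U) = {1, 2, 3} ∈ τ_X ✓.
  U = {i, j}: f^{-1}(U) = {1, 2} ∉ τ_X ✗.
  U = {h, i, j}: f^{-1}(U) = {1, 2, 3} ∈ τ_X ✓.
Found U = {j} with f^{-1}(U) = {1, 2} not in τ_X. Therefore f is NOT continuous.


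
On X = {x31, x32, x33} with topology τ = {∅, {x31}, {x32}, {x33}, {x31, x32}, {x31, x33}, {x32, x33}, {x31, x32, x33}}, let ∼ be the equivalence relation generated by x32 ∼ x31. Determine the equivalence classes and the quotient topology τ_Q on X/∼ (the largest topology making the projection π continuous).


X/∼ = {[x31=x32], [x33]}; |τ_Q| = 4.

Equivalence classes: [x31=x32], [x33].
Quotient map π: X → X/∼ sends x31 ↦ [x31=x32], x32 ↦ [x31=x32], x33 ↦ [x33].
For each subset V ⊆ X/∼, compute π^{-1}(V) ⊆ X and check whether π^{-1}(V) ∈ τ. V is open in τ_Q iff π^{-1}(V) ∈ τ.
  V = {}: π^{-1}(V) = ∅ ∈ τ ✓.
  V = {[x31=x32]}: π^{-1}(V) = {x31, x32} ∈ τ ✓.
  V = {[x33]}: π^{-1}(V) = {x33} ∈ τ ✓.
  V = {[x31=x32], [x33]}: π^{-1}(V) = {x31, x32, x33} ∈ τ ✓.
Open sets in the quotient: τ_Q = {{}, {[x31=x32]}, {[x33]}, {[x31=x32], [x33]}} (4 elements).


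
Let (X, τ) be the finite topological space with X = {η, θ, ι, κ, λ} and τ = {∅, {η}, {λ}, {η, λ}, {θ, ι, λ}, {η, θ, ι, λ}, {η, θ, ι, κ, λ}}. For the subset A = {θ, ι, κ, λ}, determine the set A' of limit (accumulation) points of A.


A' = {θ, ι, κ}

For each x ∈ X, list the open sets U ∈ τ with x ∈ U, then check whether U ∩ (A ∖ {x}) ≠ ∅ for every such U.
  x = η: open {η} ∋ x has {η} ∩ (A ∖ {η}) = ∅, so x is NOT a limit point.
  x = θ: opens ∋ x are {θ, ι, λ}, {η, θ, ι, λ}, {η, θ, ι, κ, λ}; each meets A ∖ {θ}, so x IS a limit point.
  x = ι: opens ∋ x are {θ, ι, λ}, {η, θ, ι, λ}, {η, θ, ι, κ, λ}; each meets A ∖ {ι}, so x IS a limit point.
  x = κ: opens ∋ x are {η, θ, ι, κ, λ}; each meets A ∖ {κ}, so x IS a limit point.
  x = λ: open {λ} ∋ x has {λ} ∩ (A ∖ {λ}) = ∅, so x is NOT a limit point.
Collecting: A' = {θ, ι, κ}.


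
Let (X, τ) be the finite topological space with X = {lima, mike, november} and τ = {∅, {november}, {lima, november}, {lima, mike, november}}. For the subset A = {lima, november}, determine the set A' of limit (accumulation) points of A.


A' = {lima, mike}

For each x ∈ X, list the open sets U ∈ τ with x ∈ U, then check whether U ∩ (A ∖ {x}) ≠ ∅ for every such U.
  x = lima: opens ∋ x are {lima, november}, {lima, mike, november}; each meets A ∖ {lima}, so x IS a limit point.
  x = mike: opens ∋ x are {lima, mike, november}; each meets A ∖ {mike}, so x IS a limit point.
  x = november: open {november} ∋ x has {november} ∩ (A ∖ {november}) = ∅, so x is NOT a limit point.
Collecting: A' = {lima, mike}.


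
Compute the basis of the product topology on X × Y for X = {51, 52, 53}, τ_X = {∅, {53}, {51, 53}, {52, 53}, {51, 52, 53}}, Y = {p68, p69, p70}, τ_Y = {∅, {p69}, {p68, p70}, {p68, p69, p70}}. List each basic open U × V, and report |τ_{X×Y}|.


Basis B = {∅ × ∅, {53} × {p69}, {51, 53} × {p69}, {52, 53} × {p69}, {53} × {p68, p70}, {51, 52, 53} × {p69}, {53} × {p68, p69, p70}, {51, 53} × {p68, p70}, {52, 53} × {p68, p70}, {51, 53} × {p68, p69, p70}, {51, 52, 53} × {p68, p70}, {52, 53} × {p68, p69, p70}, {51, 52, 53} × {p68, p69, p70}}; |τ_{X×Y}| = 25.

Enumerate products U × V with U ∈ τ_X, V ∈ τ_Y (deduplicated):
  ∅ × ∅ = {} (∅)
  {53} × {p69} = {(53,p69)}
  {51, 53} × {p69} = {(51,p69), (53,p69)}
  {52, 53} × {p69} = {(52,p69), (53,p69)}
  {53} × {p68, p70} = {(53,p68), (53,p70)}
  {51, 52, 53} × {p69} = {(51,p69), (52,p69), (53,p69)}
  {53} × {p68, p69, p70} = {(53,p68), (53,p69), (53,p70)}
  {51, 53} × {p68, p70} = {(51,p68), (51,p70), (53,p68), (53,p70)}
  {52, 53} × {p68, p70} = {(52,p68), (52,p70), (53,p68), (53,p70)}
  {51, 53} × {p68, p69, p70} = {(51,p68), (51,p69), (51,p70), (53,p68), (53,p69), (53,p70)}
  {51, 52, 53} × {p68, p70} = {(51,p68), (51,p70), (52,p68), (52,p70), (53,p68), (53,p70)}
  {52, 53} × {p68, p69, p70} = {(52,p68), (52,p69), (52,p70), (53,p68), (53,p69), (53,p70)}
  {51, 52, 53} × {p68, p69, p70} = {(51,p68), (51,p69), (51,p70), (52,p68), (52,p69), (52,p70), (53,p68), (53,p69), (53,p70)}
These 13 distinct sets form the basis B.
Close under arbitrary unions to get τ_{X×Y}; counting gives |τ_{X×Y}| = 25.
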